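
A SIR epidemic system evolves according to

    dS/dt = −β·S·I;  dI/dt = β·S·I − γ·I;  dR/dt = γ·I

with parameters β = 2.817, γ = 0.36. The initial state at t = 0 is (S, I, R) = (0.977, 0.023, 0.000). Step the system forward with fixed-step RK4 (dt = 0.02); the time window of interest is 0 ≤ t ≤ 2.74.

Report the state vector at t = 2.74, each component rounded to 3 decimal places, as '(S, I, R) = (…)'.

(S, I, R) = (0.069, 0.592, 0.339)

t=0.000: state=(0.977, 0.023, 0.000)
step 1 (dt=0.02): k1=(-0.063, 0.055, 0.008), k2=(-0.065, 0.056, 0.008), k3=(-0.065, 0.056, 0.008), k4=(-0.066, 0.058, 0.009); state += dt/6·(k1+2k2+2k3+k4)
t=0.020: state=(0.976, 0.024, 0.000)
t=0.040: state=(0.974, 0.025, 0.000)
t=0.060: state=(0.973, 0.027, 0.001)
continuing one RK4 step at a time; state shown every 5 steps (Δt=0.1):
t=0.100: state=(0.970, 0.029, 0.001)
t=0.200: state=(0.961, 0.037, 0.002)
t=0.300: state=(0.950, 0.047, 0.004)
t=0.400: state=(0.936, 0.059, 0.006)
t=0.500: state=(0.919, 0.074, 0.008)
t=0.600: state=(0.898, 0.092, 0.011)
t=0.700: state=(0.872, 0.113, 0.015)
t=0.800: state=(0.842, 0.139, 0.019)
t=0.900: state=(0.806, 0.169, 0.025)
t=1.000: state=(0.765, 0.204, 0.031)
t=1.100: state=(0.718, 0.243, 0.039)
t=1.200: state=(0.667, 0.284, 0.049)
t=1.300: state=(0.612, 0.328, 0.060)
t=1.400: state=(0.554, 0.373, 0.072)
t=1.500: state=(0.496, 0.418, 0.087)
t=1.600: state=(0.438, 0.459, 0.103)
t=1.700: state=(0.383, 0.497, 0.120)
t=1.800: state=(0.331, 0.531, 0.138)
t=1.900: state=(0.284, 0.558, 0.158)
t=2.000: state=(0.242, 0.580, 0.178)
t=2.100: state=(0.205, 0.595, 0.200)
t=2.200: state=(0.173, 0.606, 0.221)
t=2.300: state=(0.146, 0.611, 0.243)
t=2.400: state=(0.123, 0.612, 0.265)
t=2.500: state=(0.103, 0.610, 0.287)
t=2.600: state=(0.087, 0.604, 0.309)
t=2.700: state=(0.074, 0.596, 0.331)
t=2.740: state=(0.069, 0.592, 0.339)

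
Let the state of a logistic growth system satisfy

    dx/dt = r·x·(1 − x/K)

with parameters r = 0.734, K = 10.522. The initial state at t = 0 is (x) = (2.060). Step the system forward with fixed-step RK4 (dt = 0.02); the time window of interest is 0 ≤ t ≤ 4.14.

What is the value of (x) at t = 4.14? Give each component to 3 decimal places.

(x) = (8.792)

t=0.000: state=(2.060)
step 1 (dt=0.02): k1=(1.216), k2=(1.221), k3=(1.221), k4=(1.227); state += dt/6·(k1+2k2+2k3+k4)
t=0.020: state=(2.084)
t=0.040: state=(2.109)
t=0.060: state=(2.134)
continuing one RK4 step at a time; state shown every 10 steps (Δt=0.2):
t=0.200: state=(2.314)
t=0.400: state=(2.590)
t=0.600: state=(2.887)
t=0.800: state=(3.205)
t=1.000: state=(3.541)
t=1.200: state=(3.893)
t=1.400: state=(4.260)
t=1.600: state=(4.637)
t=1.800: state=(5.020)
t=2.000: state=(5.406)
t=2.200: state=(5.790)
t=2.400: state=(6.169)
t=2.600: state=(6.538)
t=2.800: state=(6.895)
t=3.000: state=(7.235)
t=3.200: state=(7.558)
t=3.400: state=(7.860)
t=3.600: state=(8.141)
t=3.800: state=(8.401)
t=4.000: state=(8.639)
t=4.140: state=(8.792)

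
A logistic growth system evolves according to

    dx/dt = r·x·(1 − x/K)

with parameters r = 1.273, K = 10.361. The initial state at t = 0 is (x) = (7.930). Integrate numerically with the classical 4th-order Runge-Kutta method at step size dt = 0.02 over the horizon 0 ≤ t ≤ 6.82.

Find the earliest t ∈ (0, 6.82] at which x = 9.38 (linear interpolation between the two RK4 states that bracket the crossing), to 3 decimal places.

t = 0.845

t=0.000: state=(7.930)
step 1 (dt=0.02): k1=(2.369), k2=(2.352), k3=(2.353), k4=(2.337); state += dt/6·(k1+2k2+2k3+k4)
t=0.020: state=(7.977)
t=0.040: state=(8.023)
t=0.060: state=(8.069)
continuing one RK4 step at a time; state shown every 25 steps (Δt=0.5):
t=0.500: state=(8.915)
t=0.840: state=(9.375)
next step: t=0.860: state=(9.397) — x has crossed 9.38
linear interpolation between t=0.840 (9.37458) and t=0.860 (9.39707) → t≈0.845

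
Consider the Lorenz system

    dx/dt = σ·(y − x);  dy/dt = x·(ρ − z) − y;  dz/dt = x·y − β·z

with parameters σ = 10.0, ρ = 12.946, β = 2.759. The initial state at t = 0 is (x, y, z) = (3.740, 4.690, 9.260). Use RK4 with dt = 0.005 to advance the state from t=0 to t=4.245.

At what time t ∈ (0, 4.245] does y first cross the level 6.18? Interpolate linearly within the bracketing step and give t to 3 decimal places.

t=0.000: state=(3.740, 4.690, 9.260)
step 1 (dt=0.005): k1=(9.500, 9.096, -8.008), k2=(9.490, 9.236, -7.756), k3=(9.494, 9.233, -7.756), k4=(9.487, 9.371, -7.503); state += dt/6·(k1+2k2+2k3+k4)
t=0.005: state=(3.787, 4.736, 9.221)
t=0.010: state=(3.835, 4.784, 9.185)
t=0.015: state=(3.882, 4.833, 9.151)
t=0.125: state=(5.016, 6.151, 9.092)
next step: t=0.130: state=(5.073, 6.217, 9.123) — y has crossed 6.18
linear interpolation between t=0.125 (6.15106) and t=0.130 (6.21695) → t≈0.127

t = 0.127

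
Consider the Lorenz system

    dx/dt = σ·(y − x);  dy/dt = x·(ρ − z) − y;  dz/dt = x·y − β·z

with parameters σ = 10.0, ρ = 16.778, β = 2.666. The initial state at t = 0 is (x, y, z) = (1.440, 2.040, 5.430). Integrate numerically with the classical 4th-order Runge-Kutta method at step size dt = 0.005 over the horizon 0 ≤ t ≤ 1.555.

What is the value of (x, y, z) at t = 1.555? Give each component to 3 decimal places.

t=0.000: state=(1.440, 2.040, 5.430)
step 1 (dt=0.005): k1=(6.000, 14.301, -11.539), k2=(6.208, 14.478, -11.379), k3=(6.207, 14.482, -11.379), k4=(6.414, 14.665, -11.217); state += dt/6·(k1+2k2+2k3+k4)
t=0.005: state=(1.471, 2.112, 5.373)
t=0.010: state=(1.504, 2.187, 5.318)
t=0.015: state=(1.539, 2.263, 5.264)
continuing one RK4 step at a time; state shown every 20 steps (Δt=0.1):
t=0.100: state=(2.470, 3.975, 4.667)
t=0.200: state=(4.617, 7.504, 5.356)
t=0.300: state=(8.263, 12.452, 9.908)
t=0.400: state=(11.613, 12.996, 19.779)
t=0.500: state=(9.743, 5.159, 24.226)
t=0.600: state=(4.849, 0.619, 20.137)
t=0.700: state=(1.921, 0.178, 15.498)
t=0.800: state=(0.942, 0.532, 11.908)
t=0.900: state=(0.844, 0.989, 9.178)
t=1.000: state=(1.179, 1.712, 7.147)
t=1.100: state=(1.970, 3.072, 5.801)
t=1.200: state=(3.535, 5.655, 5.491)
t=1.300: state=(6.370, 9.925, 7.629)
t=1.400: state=(10.142, 13.468, 14.833)
t=1.500: state=(11.153, 9.235, 23.065)
t=1.555: state=(9.331, 4.951, 23.648)

(x, y, z) = (9.331, 4.951, 23.648)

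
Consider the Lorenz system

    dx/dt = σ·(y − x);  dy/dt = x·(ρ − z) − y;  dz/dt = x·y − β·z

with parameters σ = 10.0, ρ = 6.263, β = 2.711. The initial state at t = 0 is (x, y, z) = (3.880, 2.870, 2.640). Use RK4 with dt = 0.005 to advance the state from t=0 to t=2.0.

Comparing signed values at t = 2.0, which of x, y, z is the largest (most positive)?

largest component: z

t=0.000: state=(3.880, 2.870, 2.640)
step 1 (dt=0.005): k1=(-10.100, 11.187, 3.979), k2=(-9.568, 11.029, 3.987), k3=(-9.585, 11.035, 3.989), k4=(-9.069, 10.882, 3.998); state += dt/6·(k1+2k2+2k3+k4)
t=0.005: state=(3.832, 2.925, 2.660)
t=0.010: state=(3.789, 2.979, 2.680)
t=0.015: state=(3.751, 3.031, 2.700)
continuing one RK4 step at a time; state shown every 20 steps (Δt=0.1):
t=0.100: state=(3.593, 3.777, 3.085)
t=0.200: state=(3.965, 4.444, 3.719)
t=0.300: state=(4.440, 4.869, 4.571)
t=0.400: state=(4.758, 4.941, 5.487)
t=0.500: state=(4.781, 4.645, 6.206)
t=0.600: state=(4.514, 4.141, 6.526)
t=0.700: state=(4.091, 3.645, 6.436)
t=0.800: state=(3.671, 3.295, 6.076)
t=0.900: state=(3.360, 3.120, 5.611)
t=1.000: state=(3.193, 3.098, 5.163)
t=1.100: state=(3.162, 3.192, 4.808)
t=1.200: state=(3.243, 3.369, 4.584)
t=1.300: state=(3.404, 3.595, 4.510)
t=1.400: state=(3.611, 3.829, 4.582)
t=1.500: state=(3.825, 4.027, 4.779)
t=1.600: state=(4.002, 4.147, 5.052)
t=1.700: state=(4.105, 4.164, 5.334)
t=1.800: state=(4.117, 4.084, 5.557)
t=1.900: state=(4.046, 3.943, 5.674)
t=2.000: state=(3.923, 3.788, 5.674)
compare at T: x=3.923, y=3.788, z=5.674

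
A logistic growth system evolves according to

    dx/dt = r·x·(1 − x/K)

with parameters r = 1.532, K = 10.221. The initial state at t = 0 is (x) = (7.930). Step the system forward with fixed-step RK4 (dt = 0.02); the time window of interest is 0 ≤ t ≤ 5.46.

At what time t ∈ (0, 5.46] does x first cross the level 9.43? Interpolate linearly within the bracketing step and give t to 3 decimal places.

t = 0.807

t=0.000: state=(7.930)
step 1 (dt=0.02): k1=(2.723), k2=(2.700), k3=(2.700), k4=(2.677); state += dt/6·(k1+2k2+2k3+k4)
t=0.020: state=(7.984)
t=0.040: state=(8.037)
t=0.060: state=(8.089)
continuing one RK4 step at a time; state shown every 10 steps (Δt=0.2):
t=0.200: state=(8.429)
t=0.400: state=(8.838)
t=0.600: state=(9.165)
t=0.800: state=(9.422)
next step: t=0.820: state=(9.444) — x has crossed 9.43
linear interpolation between t=0.800 (9.42187) and t=0.820 (9.44415) → t≈0.807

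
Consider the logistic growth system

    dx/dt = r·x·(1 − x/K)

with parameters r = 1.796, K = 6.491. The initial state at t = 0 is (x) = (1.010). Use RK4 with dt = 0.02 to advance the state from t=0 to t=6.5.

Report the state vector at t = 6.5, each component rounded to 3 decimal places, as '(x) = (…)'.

t=0.000: state=(1.010)
step 1 (dt=0.02): k1=(1.532), k2=(1.551), k3=(1.551), k4=(1.570); state += dt/6·(k1+2k2+2k3+k4)
t=0.020: state=(1.041)
t=0.040: state=(1.073)
t=0.060: state=(1.105)
continuing one RK4 step at a time; state shown every 25 steps (Δt=0.5):
t=0.500: state=(2.022)
t=1.000: state=(3.415)
t=1.500: state=(4.749)
t=2.000: state=(5.647)
t=2.500: state=(6.118)
t=3.000: state=(6.334)
t=3.500: state=(6.426)
t=4.000: state=(6.464)
t=4.500: state=(6.480)
t=5.000: state=(6.487)
t=5.500: state=(6.489)
t=6.000: state=(6.490)
t=6.500: state=(6.491)

(x) = (6.491)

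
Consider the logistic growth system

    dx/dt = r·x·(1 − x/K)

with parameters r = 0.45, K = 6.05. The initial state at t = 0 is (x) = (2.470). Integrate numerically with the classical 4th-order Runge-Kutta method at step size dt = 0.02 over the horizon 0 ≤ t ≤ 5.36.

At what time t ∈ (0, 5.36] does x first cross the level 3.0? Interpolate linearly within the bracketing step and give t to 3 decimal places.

t=0.000: state=(2.470)
step 1 (dt=0.02): k1=(0.658), k2=(0.658), k3=(0.658), k4=(0.659); state += dt/6·(k1+2k2+2k3+k4)
t=0.020: state=(2.483)
t=0.040: state=(2.496)
t=0.060: state=(2.510)
continuing one RK4 step at a time; state shown every 10 steps (Δt=0.2):
t=0.200: state=(2.603)
t=0.400: state=(2.737)
t=0.600: state=(2.872)
t=0.780: state=(2.995)
next step: t=0.800: state=(3.008) — x has crossed 3.0
linear interpolation between t=0.780 (2.99453) and t=0.800 (3.00814) → t≈0.788

t = 0.788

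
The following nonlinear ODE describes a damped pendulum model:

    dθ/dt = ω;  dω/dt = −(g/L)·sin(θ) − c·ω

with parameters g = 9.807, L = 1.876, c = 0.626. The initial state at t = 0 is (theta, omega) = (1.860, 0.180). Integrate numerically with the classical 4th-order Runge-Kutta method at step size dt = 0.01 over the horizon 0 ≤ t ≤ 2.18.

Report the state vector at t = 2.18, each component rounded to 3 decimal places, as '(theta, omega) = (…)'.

t=0.000: state=(1.860, 0.180)
step 1 (dt=0.01): k1=(0.180, -5.123), k2=(0.154, -5.106), k3=(0.154, -5.106), k4=(0.129, -5.089); state += dt/6·(k1+2k2+2k3+k4)
t=0.010: state=(1.862, 0.129)
t=0.020: state=(1.863, 0.078)
t=0.030: state=(1.863, 0.028)
continuing one RK4 step at a time; state shown every 10 steps (Δt=0.1):
t=0.100: state=(1.853, -0.317)
t=0.200: state=(1.798, -0.787)
t=0.300: state=(1.696, -1.238)
t=0.400: state=(1.551, -1.668)
t=0.500: state=(1.363, -2.070)
t=0.600: state=(1.138, -2.425)
t=0.700: state=(0.881, -2.706)
t=0.800: state=(0.601, -2.882)
t=0.900: state=(0.309, -2.929)
t=1.000: state=(0.020, -2.832)
t=1.100: state=(-0.253, -2.600)
t=1.200: state=(-0.497, -2.255)
t=1.300: state=(-0.701, -1.831)
t=1.400: state=(-0.861, -1.362)
t=1.500: state=(-0.973, -0.876)
t=1.600: state=(-1.037, -0.394)
t=1.700: state=(-1.053, 0.069)
t=1.800: state=(-1.024, 0.503)
t=1.900: state=(-0.953, 0.896)
t=2.000: state=(-0.846, 1.239)
t=2.100: state=(-0.708, 1.519)
t=2.180: state=(-0.579, 1.690)

(theta, omega) = (-0.579, 1.690)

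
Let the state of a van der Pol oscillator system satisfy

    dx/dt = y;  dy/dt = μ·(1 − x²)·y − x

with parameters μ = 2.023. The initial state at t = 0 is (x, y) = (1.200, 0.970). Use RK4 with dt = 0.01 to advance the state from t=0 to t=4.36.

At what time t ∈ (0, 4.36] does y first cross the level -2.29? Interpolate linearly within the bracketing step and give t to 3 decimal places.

t = 2.075

t=0.000: state=(1.200, 0.970)
step 1 (dt=0.01): k1=(0.970, -2.063), k2=(0.960, -2.082), k3=(0.960, -2.081), k4=(0.949, -2.099); state += dt/6·(k1+2k2+2k3+k4)
t=0.010: state=(1.210, 0.949)
t=0.020: state=(1.219, 0.928)
t=0.030: state=(1.228, 0.907)
continuing one RK4 step at a time; state shown every 20 steps (Δt=0.2):
t=0.200: state=(1.350, 0.523)
t=0.400: state=(1.413, 0.129)
t=0.600: state=(1.410, -0.147)
t=0.800: state=(1.361, -0.333)
t=1.000: state=(1.279, -0.476)
t=1.200: state=(1.171, -0.611)
t=1.400: state=(1.033, -0.772)
t=1.600: state=(0.858, -0.998)
t=1.800: state=(0.625, -1.357)
t=2.000: state=(0.298, -1.966)
t=2.070: state=(0.150, -2.266)
next step: t=2.080: state=(0.127, -2.313) — y has crossed -2.29
linear interpolation between t=2.070 (-2.26572) and t=2.080 (-2.31252) → t≈2.075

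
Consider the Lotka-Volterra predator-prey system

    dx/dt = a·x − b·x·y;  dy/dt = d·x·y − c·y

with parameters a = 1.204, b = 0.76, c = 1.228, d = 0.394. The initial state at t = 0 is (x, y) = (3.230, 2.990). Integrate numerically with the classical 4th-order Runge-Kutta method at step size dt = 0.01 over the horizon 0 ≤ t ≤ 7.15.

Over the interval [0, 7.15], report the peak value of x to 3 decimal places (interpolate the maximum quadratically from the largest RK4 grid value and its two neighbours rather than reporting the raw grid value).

max x = 5.854

t=0.000: state=(3.230, 2.990)
step 1 (dt=0.01): k1=(-3.451, 0.133), k2=(-3.434, 0.113), k3=(-3.434, 0.113), k4=(-3.417, 0.093); state += dt/6·(k1+2k2+2k3+k4)
t=0.010: state=(3.196, 2.991)
t=0.020: state=(3.162, 2.992)
t=0.030: state=(3.128, 2.992)
continuing one RK4 step at a time; state shown every 25 steps (Δt=0.25):
t=0.250: state=(2.484, 2.909)
t=0.500: state=(1.973, 2.660)
t=0.750: state=(1.658, 2.337)
t=1.000: state=(1.483, 2.005)
t=1.250: state=(1.410, 1.700)
t=1.500: state=(1.416, 1.436)
t=1.750: state=(1.488, 1.218)
t=2.000: state=(1.623, 1.044)
t=2.250: state=(1.822, 0.910)
t=2.500: state=(2.092, 0.811)
t=2.750: state=(2.439, 0.745)
t=3.000: state=(2.872, 0.712)
t=3.250: state=(3.391, 0.712)
t=3.500: state=(3.990, 0.753)
t=3.750: state=(4.635, 0.847)
t=4.000: state=(5.255, 1.015)
t=4.250: state=(5.718, 1.284)
t=4.500: state=(5.844, 1.675)
t=4.750: state=(5.488, 2.163)
t=5.000: state=(4.694, 2.634)
t=5.250: state=(3.723, 2.934)
t=5.500: state=(2.857, 2.980)
t=5.750: state=(2.222, 2.809)
t=6.000: state=(1.808, 2.516)
t=6.250: state=(1.563, 2.183)
t=6.500: state=(1.439, 1.860)
t=6.750: state=(1.404, 1.573)
t=7.000: state=(1.441, 1.330)
t=7.150: state=(1.494, 1.207)
largest grid value and its neighbours: x(4.440)=5.85376, x(4.450)=5.85399, x(4.460)=5.85345
parabola through these three points peaks at t≈4.448 with x≈5.85400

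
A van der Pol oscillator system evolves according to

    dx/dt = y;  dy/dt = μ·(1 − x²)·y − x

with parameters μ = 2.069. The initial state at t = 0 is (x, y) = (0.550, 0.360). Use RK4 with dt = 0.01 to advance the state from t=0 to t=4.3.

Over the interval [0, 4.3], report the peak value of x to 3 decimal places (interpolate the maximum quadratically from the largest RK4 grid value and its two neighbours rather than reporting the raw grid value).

max x = 0.760

t=0.000: state=(0.550, 0.360)
step 1 (dt=0.01): k1=(0.360, -0.030), k2=(0.360, -0.034), k3=(0.360, -0.034), k4=(0.360, -0.038); state += dt/6·(k1+2k2+2k3+k4)
t=0.010: state=(0.554, 0.360)
t=0.020: state=(0.557, 0.359)
t=0.030: state=(0.561, 0.359)
continuing one RK4 step at a time; state shown every 20 steps (Δt=0.2):
t=0.200: state=(0.620, 0.339)
t=0.400: state=(0.683, 0.283)
t=0.600: state=(0.731, 0.190)
t=0.800: state=(0.757, 0.065)
t=1.000: state=(0.755, -0.088)
t=1.200: state=(0.720, -0.269)
t=1.400: state=(0.645, -0.489)
t=1.600: state=(0.520, -0.778)
t=1.800: state=(0.326, -1.193)
t=2.000: state=(0.028, -1.821)
t=2.200: state=(-0.418, -2.658)
t=2.400: state=(-1.010, -3.082)
t=2.600: state=(-1.549, -2.085)
t=2.800: state=(-1.820, -0.711)
t=3.000: state=(-1.882, -0.024)
t=3.200: state=(-1.858, 0.225)
t=3.400: state=(-1.802, 0.320)
t=3.600: state=(-1.733, 0.369)
t=3.800: state=(-1.655, 0.407)
t=4.000: state=(-1.570, 0.447)
t=4.200: state=(-1.476, 0.495)
t=4.300: state=(-1.425, 0.524)
largest grid value and its neighbours: x(0.880)=0.76005, x(0.890)=0.76009, x(0.900)=0.76005
parabola through these three points peaks at t≈0.890 with x≈0.76009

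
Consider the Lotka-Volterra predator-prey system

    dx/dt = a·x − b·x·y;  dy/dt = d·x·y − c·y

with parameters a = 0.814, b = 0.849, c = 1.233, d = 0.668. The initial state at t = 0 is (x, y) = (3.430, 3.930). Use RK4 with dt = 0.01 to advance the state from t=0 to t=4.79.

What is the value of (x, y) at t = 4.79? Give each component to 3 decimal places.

(x, y) = (0.985, 0.062)

t=0.000: state=(3.430, 3.930)
step 1 (dt=0.01): k1=(-8.652, 4.159), k2=(-8.603, 4.067), k3=(-8.602, 4.067), k4=(-8.551, 3.974); state += dt/6·(k1+2k2+2k3+k4)
t=0.010: state=(3.344, 3.971)
t=0.020: state=(3.259, 4.009)
t=0.030: state=(3.175, 4.046)
continuing one RK4 step at a time; state shown every 20 steps (Δt=0.2):
t=0.200: state=(1.972, 4.376)
t=0.400: state=(1.115, 4.178)
t=0.600: state=(0.673, 3.667)
t=0.800: state=(0.446, 3.083)
t=1.000: state=(0.326, 2.535)
t=1.200: state=(0.260, 2.059)
t=1.400: state=(0.224, 1.661)
t=1.600: state=(0.204, 1.336)
t=1.800: state=(0.196, 1.072)
t=2.000: state=(0.196, 0.860)
t=2.200: state=(0.202, 0.690)
t=2.400: state=(0.214, 0.554)
t=2.600: state=(0.232, 0.446)
t=2.800: state=(0.255, 0.360)
t=3.000: state=(0.283, 0.292)
t=3.200: state=(0.319, 0.237)
t=3.400: state=(0.362, 0.194)
t=3.600: state=(0.413, 0.160)
t=3.800: state=(0.475, 0.132)
t=4.000: state=(0.547, 0.111)
t=4.200: state=(0.633, 0.094)
t=4.400: state=(0.734, 0.080)
t=4.600: state=(0.853, 0.070)
t=4.790: state=(0.985, 0.062)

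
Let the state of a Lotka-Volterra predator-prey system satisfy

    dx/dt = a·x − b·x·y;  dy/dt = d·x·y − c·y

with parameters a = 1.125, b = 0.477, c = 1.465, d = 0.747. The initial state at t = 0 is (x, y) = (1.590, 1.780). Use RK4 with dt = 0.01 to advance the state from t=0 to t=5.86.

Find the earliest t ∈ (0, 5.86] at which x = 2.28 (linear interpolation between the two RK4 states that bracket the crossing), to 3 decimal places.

t=0.000: state=(1.590, 1.780)
step 1 (dt=0.01): k1=(0.439, -0.494), k2=(0.441, -0.490), k3=(0.441, -0.490), k4=(0.444, -0.486); state += dt/6·(k1+2k2+2k3+k4)
t=0.010: state=(1.594, 1.775)
t=0.020: state=(1.599, 1.770)
t=0.030: state=(1.603, 1.766)
continuing one RK4 step at a time; state shown every 20 steps (Δt=0.2):
t=0.200: state=(1.687, 1.696)
t=0.400: state=(1.803, 1.642)
t=0.600: state=(1.933, 1.619)
t=0.800: state=(2.074, 1.629)
t=1.000: state=(2.219, 1.674)
t=1.080: state=(2.277, 1.703)
next step: t=1.090: state=(2.284, 1.707) — x has crossed 2.28
linear interpolation between t=1.080 (2.27654) and t=1.090 (2.28364) → t≈1.085

t = 1.085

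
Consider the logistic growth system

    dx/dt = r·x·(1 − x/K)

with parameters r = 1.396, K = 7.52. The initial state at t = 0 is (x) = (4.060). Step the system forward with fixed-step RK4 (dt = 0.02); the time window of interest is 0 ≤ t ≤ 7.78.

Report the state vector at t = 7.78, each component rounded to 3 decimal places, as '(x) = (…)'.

t=0.000: state=(4.060)
step 1 (dt=0.02): k1=(2.608), k2=(2.605), k3=(2.605), k4=(2.601); state += dt/6·(k1+2k2+2k3+k4)
t=0.020: state=(4.112)
t=0.040: state=(4.164)
t=0.060: state=(4.216)
continuing one RK4 step at a time; state shown every 25 steps (Δt=0.5):
t=0.500: state=(5.281)
t=1.000: state=(6.210)
t=1.500: state=(6.806)
t=2.000: state=(7.147)
t=2.500: state=(7.329)
t=3.000: state=(7.424)
t=3.500: state=(7.472)
t=4.000: state=(7.496)
t=4.500: state=(7.508)
t=5.000: state=(7.514)
t=5.500: state=(7.517)
t=6.000: state=(7.519)
t=6.500: state=(7.519)
t=7.000: state=(7.520)
t=7.500: state=(7.520)
t=7.780: state=(7.520)

(x) = (7.520)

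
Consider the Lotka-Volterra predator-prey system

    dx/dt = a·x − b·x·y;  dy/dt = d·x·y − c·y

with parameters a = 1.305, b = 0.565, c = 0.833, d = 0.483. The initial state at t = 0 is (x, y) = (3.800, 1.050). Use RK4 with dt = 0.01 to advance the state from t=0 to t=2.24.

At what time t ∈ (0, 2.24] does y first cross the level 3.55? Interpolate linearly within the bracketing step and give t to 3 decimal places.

t=0.000: state=(3.800, 1.050)
step 1 (dt=0.01): k1=(2.705, 1.053), k2=(2.703, 1.065), k3=(2.703, 1.065), k4=(2.701, 1.077); state += dt/6·(k1+2k2+2k3+k4)
t=0.010: state=(3.827, 1.061)
t=0.020: state=(3.854, 1.072)
t=0.030: state=(3.881, 1.083)
continuing one RK4 step at a time; state shown every 10 steps (Δt=0.1):
t=0.100: state=(4.067, 1.168)
t=0.200: state=(4.321, 1.316)
t=0.300: state=(4.547, 1.501)
t=0.400: state=(4.731, 1.728)
t=0.500: state=(4.852, 2.004)
t=0.600: state=(4.892, 2.334)
t=0.700: state=(4.834, 2.717)
t=0.800: state=(4.668, 3.146)
t=0.880: state=(4.458, 3.512)
next step: t=0.890: state=(4.427, 3.558) — y has crossed 3.55
linear interpolation between t=0.880 (3.51163) and t=0.890 (3.55803) → t≈0.888

t = 0.888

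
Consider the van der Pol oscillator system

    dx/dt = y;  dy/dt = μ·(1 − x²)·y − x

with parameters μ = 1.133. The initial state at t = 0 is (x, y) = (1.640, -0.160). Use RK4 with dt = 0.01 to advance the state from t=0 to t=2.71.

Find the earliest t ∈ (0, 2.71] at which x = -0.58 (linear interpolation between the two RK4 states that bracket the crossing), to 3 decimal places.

t = 1.934

t=0.000: state=(1.640, -0.160)
step 1 (dt=0.01): k1=(-0.160, -1.334), k2=(-0.167, -1.321), k3=(-0.167, -1.321), k4=(-0.173, -1.308); state += dt/6·(k1+2k2+2k3+k4)
t=0.010: state=(1.638, -0.173)
t=0.020: state=(1.637, -0.186)
t=0.030: state=(1.635, -0.199)
continuing one RK4 step at a time; state shown every 10 steps (Δt=0.1):
t=0.100: state=(1.618, -0.281)
t=0.200: state=(1.584, -0.382)
t=0.300: state=(1.542, -0.469)
t=0.400: state=(1.491, -0.546)
t=0.500: state=(1.433, -0.617)
t=0.600: state=(1.368, -0.686)
t=0.700: state=(1.295, -0.756)
t=0.800: state=(1.216, -0.830)
t=0.900: state=(1.129, -0.910)
t=1.000: state=(1.034, -1.000)
t=1.100: state=(0.929, -1.103)
t=1.200: state=(0.813, -1.222)
t=1.300: state=(0.684, -1.361)
t=1.400: state=(0.540, -1.524)
t=1.500: state=(0.378, -1.714)
t=1.600: state=(0.196, -1.932)
t=1.700: state=(-0.009, -2.170)
t=1.800: state=(-0.238, -2.413)
t=1.900: state=(-0.490, -2.623)
t=1.930: state=(-0.570, -2.672)
next step: t=1.940: state=(-0.597, -2.686) — x has crossed -0.58
linear interpolation between t=1.930 (-0.56990) and t=1.940 (-0.59669) → t≈1.934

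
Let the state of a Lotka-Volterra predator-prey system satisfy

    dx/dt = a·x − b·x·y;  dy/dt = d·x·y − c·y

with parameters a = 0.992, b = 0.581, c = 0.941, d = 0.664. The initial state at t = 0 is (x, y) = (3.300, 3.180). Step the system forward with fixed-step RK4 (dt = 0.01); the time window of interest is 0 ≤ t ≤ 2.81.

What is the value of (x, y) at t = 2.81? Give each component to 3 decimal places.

t=0.000: state=(3.300, 3.180)
step 1 (dt=0.01): k1=(-2.823, 3.976), k2=(-2.849, 3.970), k3=(-2.849, 3.970), k4=(-2.875, 3.964); state += dt/6·(k1+2k2+2k3+k4)
t=0.010: state=(3.272, 3.220)
t=0.020: state=(3.243, 3.259)
t=0.030: state=(3.213, 3.299)
continuing one RK4 step at a time; state shown every 10 steps (Δt=0.1):
t=0.100: state=(2.995, 3.568)
t=0.200: state=(2.660, 3.919)
t=0.300: state=(2.319, 4.208)
t=0.400: state=(1.993, 4.419)
t=0.500: state=(1.695, 4.545)
t=0.600: state=(1.435, 4.589)
t=0.700: state=(1.215, 4.560)
t=0.800: state=(1.031, 4.471)
t=0.900: state=(0.882, 4.335)
t=1.000: state=(0.761, 4.167)
t=1.100: state=(0.663, 3.975)
t=1.200: state=(0.584, 3.771)
t=1.300: state=(0.522, 3.560)
t=1.400: state=(0.471, 3.349)
t=1.500: state=(0.431, 3.141)
t=1.600: state=(0.399, 2.939)
t=1.700: state=(0.373, 2.744)
t=1.800: state=(0.354, 2.559)
t=1.900: state=(0.338, 2.383)
t=2.000: state=(0.327, 2.217)
t=2.100: state=(0.319, 2.062)
t=2.200: state=(0.314, 1.916)
t=2.300: state=(0.311, 1.781)
t=2.400: state=(0.311, 1.655)
t=2.500: state=(0.313, 1.538)
t=2.600: state=(0.317, 1.429)
t=2.700: state=(0.323, 1.329)
t=2.800: state=(0.331, 1.236)
t=2.810: state=(0.332, 1.227)

(x, y) = (0.332, 1.227)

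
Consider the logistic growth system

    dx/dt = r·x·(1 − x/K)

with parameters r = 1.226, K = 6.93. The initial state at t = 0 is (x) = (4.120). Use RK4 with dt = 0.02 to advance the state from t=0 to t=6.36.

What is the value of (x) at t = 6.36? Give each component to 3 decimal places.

t=0.000: state=(4.120)
step 1 (dt=0.02): k1=(2.048), k2=(2.043), k3=(2.043), k4=(2.038); state += dt/6·(k1+2k2+2k3+k4)
t=0.020: state=(4.161)
t=0.040: state=(4.202)
t=0.060: state=(4.242)
continuing one RK4 step at a time; state shown every 25 steps (Δt=0.5):
t=0.500: state=(5.060)
t=1.000: state=(5.774)
t=1.500: state=(6.252)
t=2.000: state=(6.546)
t=2.500: state=(6.716)
t=3.000: state=(6.813)
t=3.500: state=(6.866)
t=4.000: state=(6.895)
t=4.500: state=(6.911)
t=5.000: state=(6.920)
t=5.500: state=(6.924)
t=6.000: state=(6.927)
t=6.360: state=(6.928)

(x) = (6.928)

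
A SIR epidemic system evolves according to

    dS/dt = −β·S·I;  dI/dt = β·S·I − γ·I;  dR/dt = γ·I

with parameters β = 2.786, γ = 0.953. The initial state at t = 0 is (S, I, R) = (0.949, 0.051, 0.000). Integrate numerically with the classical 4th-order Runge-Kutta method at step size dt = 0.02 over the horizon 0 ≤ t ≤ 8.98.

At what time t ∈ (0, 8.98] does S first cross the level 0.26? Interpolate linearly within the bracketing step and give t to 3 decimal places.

t = 2.238

t=0.000: state=(0.949, 0.051, 0.000)
step 1 (dt=0.02): k1=(-0.135, 0.086, 0.049), k2=(-0.137, 0.087, 0.049), k3=(-0.137, 0.088, 0.049), k4=(-0.139, 0.089, 0.050); state += dt/6·(k1+2k2+2k3+k4)
t=0.020: state=(0.946, 0.053, 0.001)
t=0.040: state=(0.943, 0.055, 0.002)
t=0.060: state=(0.941, 0.056, 0.003)
continuing one RK4 step at a time; state shown every 25 steps (Δt=0.5):
t=0.500: state=(0.851, 0.112, 0.037)
t=1.000: state=(0.685, 0.204, 0.112)
t=1.500: state=(0.485, 0.286, 0.230)
t=2.000: state=(0.318, 0.308, 0.374)
t=2.220: state=(0.264, 0.298, 0.438)
next step: t=2.240: state=(0.260, 0.297, 0.443) — S has crossed 0.26
linear interpolation between t=2.220 (0.26390) and t=2.240 (0.25956) → t≈2.238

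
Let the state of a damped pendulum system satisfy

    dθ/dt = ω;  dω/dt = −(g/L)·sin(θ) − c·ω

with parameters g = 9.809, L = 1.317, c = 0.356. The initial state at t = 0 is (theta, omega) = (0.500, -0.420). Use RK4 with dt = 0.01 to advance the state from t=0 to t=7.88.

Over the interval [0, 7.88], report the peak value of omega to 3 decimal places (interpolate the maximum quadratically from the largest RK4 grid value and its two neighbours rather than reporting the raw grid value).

t=0.000: state=(0.500, -0.420)
step 1 (dt=0.01): k1=(-0.420, -3.421), k2=(-0.437, -3.401), k3=(-0.437, -3.401), k4=(-0.454, -3.381); state += dt/6·(k1+2k2+2k3+k4)
t=0.010: state=(0.496, -0.454)
t=0.020: state=(0.491, -0.488)
t=0.030: state=(0.486, -0.521)
continuing one RK4 step at a time; state shown every 50 steps (Δt=0.5):
t=0.500: state=(-0.006, -1.269)
t=1.000: state=(-0.421, -0.167)
t=1.500: state=(-0.167, 0.993)
t=2.000: state=(0.285, 0.541)
t=2.500: state=(0.253, -0.613)
t=3.000: state=(-0.138, -0.699)
t=3.500: state=(-0.266, 0.239)
t=4.000: state=(0.011, 0.680)
t=4.500: state=(0.227, 0.064)
t=5.000: state=(0.078, -0.544)
t=5.500: state=(-0.159, -0.264)
t=6.000: state=(-0.127, 0.353)
t=6.500: state=(0.085, 0.357)
t=7.000: state=(0.139, -0.159)
t=7.500: state=(-0.018, -0.360)
t=7.880: state=(-0.116, -0.115)
largest grid value and its neighbours: omega(1.600)=1.04211, omega(1.610)=1.04279, omega(1.620)=1.04269
parabola through these three points peaks at t≈1.614 with omega≈1.04284

max omega = 1.043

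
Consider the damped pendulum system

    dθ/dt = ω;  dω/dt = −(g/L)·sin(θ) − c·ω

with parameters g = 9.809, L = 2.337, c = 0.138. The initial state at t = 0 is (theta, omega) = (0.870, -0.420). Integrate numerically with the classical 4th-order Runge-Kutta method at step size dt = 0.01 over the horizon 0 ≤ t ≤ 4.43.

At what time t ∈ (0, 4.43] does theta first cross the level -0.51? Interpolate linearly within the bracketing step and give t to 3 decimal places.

t = 1.031

t=0.000: state=(0.870, -0.420)
step 1 (dt=0.01): k1=(-0.420, -3.150), k2=(-0.436, -3.142), k3=(-0.436, -3.142), k4=(-0.451, -3.134); state += dt/6·(k1+2k2+2k3+k4)
t=0.010: state=(0.866, -0.451)
t=0.020: state=(0.861, -0.483)
t=0.030: state=(0.856, -0.514)
continuing one RK4 step at a time; state shown every 20 steps (Δt=0.2):
t=0.200: state=(0.726, -1.006)
t=0.400: state=(0.477, -1.451)
t=0.600: state=(0.160, -1.672)
t=0.800: state=(-0.173, -1.620)
t=1.000: state=(-0.470, -1.310)
t=1.030: state=(-0.508, -1.246)
next step: t=1.040: state=(-0.521, -1.223) — theta has crossed -0.51
linear interpolation between t=1.030 (-0.50849) and t=1.040 (-0.52084) → t≈1.031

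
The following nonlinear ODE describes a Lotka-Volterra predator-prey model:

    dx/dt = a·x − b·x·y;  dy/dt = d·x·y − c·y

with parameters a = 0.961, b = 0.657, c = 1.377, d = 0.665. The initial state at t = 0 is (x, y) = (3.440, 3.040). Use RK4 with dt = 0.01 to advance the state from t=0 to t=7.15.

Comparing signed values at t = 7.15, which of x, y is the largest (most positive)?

largest component: y

t=0.000: state=(3.440, 3.040)
step 1 (dt=0.01): k1=(-3.565, 2.768), k2=(-3.577, 2.745), k3=(-3.577, 2.744), k4=(-3.589, 2.720); state += dt/6·(k1+2k2+2k3+k4)
t=0.010: state=(3.404, 3.067)
t=0.020: state=(3.368, 3.094)
t=0.030: state=(3.332, 3.121)
continuing one RK4 step at a time; state shown every 25 steps (Δt=0.25):
t=0.250: state=(2.534, 3.539)
t=0.500: state=(1.785, 3.579)
t=0.750: state=(1.289, 3.264)
t=1.000: state=(0.996, 2.791)
t=1.250: state=(0.834, 2.300)
t=1.500: state=(0.754, 1.858)
t=1.750: state=(0.729, 1.489)
t=2.000: state=(0.745, 1.192)
t=2.250: state=(0.794, 0.960)
t=2.500: state=(0.876, 0.781)
t=2.750: state=(0.991, 0.647)
t=3.000: state=(1.143, 0.547)
t=3.250: state=(1.337, 0.476)
t=3.500: state=(1.579, 0.430)
t=3.750: state=(1.875, 0.405)
t=4.000: state=(2.232, 0.404)
t=4.250: state=(2.651, 0.429)
t=4.500: state=(3.127, 0.492)
t=4.750: state=(3.636, 0.611)
t=5.000: state=(4.116, 0.826)
t=5.250: state=(4.444, 1.196)
t=5.500: state=(4.438, 1.785)
t=5.750: state=(3.956, 2.559)
t=6.000: state=(3.106, 3.271)
t=6.250: state=(2.231, 3.606)
t=6.500: state=(1.575, 3.494)
t=6.750: state=(1.162, 3.100)
t=7.000: state=(0.925, 2.608)
t=7.150: state=(0.838, 2.316)
compare at T: x=0.838, y=2.316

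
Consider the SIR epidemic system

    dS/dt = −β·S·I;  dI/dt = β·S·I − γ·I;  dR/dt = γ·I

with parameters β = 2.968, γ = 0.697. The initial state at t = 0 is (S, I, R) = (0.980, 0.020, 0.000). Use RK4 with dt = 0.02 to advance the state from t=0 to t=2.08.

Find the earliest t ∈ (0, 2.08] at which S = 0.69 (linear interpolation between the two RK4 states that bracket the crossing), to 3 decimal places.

t = 1.269

t=0.000: state=(0.980, 0.020, 0.000)
step 1 (dt=0.02): k1=(-0.058, 0.044, 0.014), k2=(-0.059, 0.045, 0.014), k3=(-0.059, 0.045, 0.014), k4=(-0.061, 0.046, 0.015); state += dt/6·(k1+2k2+2k3+k4)
t=0.020: state=(0.979, 0.021, 0.000)
t=0.040: state=(0.978, 0.022, 0.001)
t=0.060: state=(0.976, 0.023, 0.001)
continuing one RK4 step at a time; state shown every 5 steps (Δt=0.1):
t=0.100: state=(0.974, 0.025, 0.002)
t=0.200: state=(0.965, 0.031, 0.004)
t=0.300: state=(0.956, 0.038, 0.006)
t=0.400: state=(0.944, 0.048, 0.009)
t=0.500: state=(0.929, 0.059, 0.013)
t=0.600: state=(0.911, 0.072, 0.017)
t=0.700: state=(0.890, 0.087, 0.023)
t=0.800: state=(0.865, 0.106, 0.029)
t=0.900: state=(0.835, 0.127, 0.037)
t=1.000: state=(0.802, 0.151, 0.047)
t=1.100: state=(0.764, 0.178, 0.059)
t=1.200: state=(0.721, 0.207, 0.072)
t=1.260: state=(0.694, 0.225, 0.081)
next step: t=1.280: state=(0.685, 0.231, 0.084) — S has crossed 0.69
linear interpolation between t=1.260 (0.69410) and t=1.280 (0.68477) → t≈1.269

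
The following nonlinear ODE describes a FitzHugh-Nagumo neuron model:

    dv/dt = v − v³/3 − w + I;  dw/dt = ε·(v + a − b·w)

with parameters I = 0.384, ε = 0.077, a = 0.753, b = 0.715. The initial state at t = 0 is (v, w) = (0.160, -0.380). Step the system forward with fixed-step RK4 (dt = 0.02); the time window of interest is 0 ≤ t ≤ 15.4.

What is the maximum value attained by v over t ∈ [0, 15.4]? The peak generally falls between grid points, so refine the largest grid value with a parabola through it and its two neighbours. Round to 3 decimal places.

max v = 1.897

t=0.000: state=(0.160, -0.380)
step 1 (dt=0.02): k1=(0.923, 0.091), k2=(0.931, 0.092), k3=(0.931, 0.092), k4=(0.939, 0.093); state += dt/6·(k1+2k2+2k3+k4)
t=0.020: state=(0.179, -0.378)
t=0.040: state=(0.198, -0.376)
t=0.060: state=(0.217, -0.374)
continuing one RK4 step at a time; state shown every 25 steps (Δt=0.5):
t=0.500: state=(0.723, -0.325)
t=1.000: state=(1.372, -0.247)
t=1.500: state=(1.770, -0.151)
t=2.000: state=(1.888, -0.048)
t=2.500: state=(1.892, 0.053)
t=3.000: state=(1.865, 0.152)
t=3.500: state=(1.830, 0.247)
t=4.000: state=(1.791, 0.337)
t=4.500: state=(1.752, 0.424)
t=5.000: state=(1.711, 0.507)
t=5.500: state=(1.670, 0.586)
t=6.000: state=(1.627, 0.661)
t=6.500: state=(1.584, 0.733)
t=7.000: state=(1.538, 0.801)
t=7.500: state=(1.492, 0.865)
t=8.000: state=(1.443, 0.926)
t=8.500: state=(1.391, 0.983)
t=9.000: state=(1.337, 1.037)
t=9.500: state=(1.279, 1.087)
t=10.000: state=(1.215, 1.133)
t=10.500: state=(1.145, 1.176)
t=11.000: state=(1.067, 1.215)
t=11.500: state=(0.975, 1.249)
t=12.000: state=(0.865, 1.279)
t=12.500: state=(0.725, 1.303)
t=13.000: state=(0.535, 1.320)
t=13.500: state=(0.254, 1.328)
t=14.000: state=(-0.194, 1.323)
t=14.500: state=(-0.884, 1.296)
t=15.000: state=(-1.596, 1.241)
t=15.400: state=(-1.893, 1.183)
largest grid value and its neighbours: v(2.240)=1.89675, v(2.260)=1.89682, v(2.280)=1.89680
parabola through these three points peaks at t≈2.266 with v≈1.89682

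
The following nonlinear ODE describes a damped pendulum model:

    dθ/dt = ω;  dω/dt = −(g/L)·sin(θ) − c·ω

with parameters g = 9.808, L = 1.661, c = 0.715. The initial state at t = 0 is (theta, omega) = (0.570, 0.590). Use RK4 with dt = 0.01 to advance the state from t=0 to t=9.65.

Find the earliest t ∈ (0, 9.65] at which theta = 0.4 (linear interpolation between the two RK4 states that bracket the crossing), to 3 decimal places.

t=0.000: state=(0.570, 0.590)
step 1 (dt=0.01): k1=(0.590, -3.608), k2=(0.572, -3.610), k3=(0.572, -3.610), k4=(0.554, -3.611); state += dt/6·(k1+2k2+2k3+k4)
t=0.010: state=(0.576, 0.554)
t=0.020: state=(0.581, 0.518)
t=0.030: state=(0.586, 0.482)
continuing one RK4 step at a time; state shown every 50 steps (Δt=0.5):
t=0.500: state=(0.450, -0.926)
t=0.550: state=(0.401, -1.013)
next step: t=0.560: state=(0.391, -1.028) — theta has crossed 0.4
linear interpolation between t=0.550 (0.40115) and t=0.560 (0.39094) → t≈0.551

t = 0.551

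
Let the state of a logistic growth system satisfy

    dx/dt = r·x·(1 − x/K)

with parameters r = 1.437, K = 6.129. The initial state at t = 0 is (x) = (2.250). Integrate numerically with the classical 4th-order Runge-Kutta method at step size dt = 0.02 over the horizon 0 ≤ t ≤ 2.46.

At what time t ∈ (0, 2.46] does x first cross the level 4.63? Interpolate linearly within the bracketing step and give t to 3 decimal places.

t=0.000: state=(2.250)
step 1 (dt=0.02): k1=(2.046), k2=(2.054), k3=(2.054), k4=(2.062); state += dt/6·(k1+2k2+2k3+k4)
t=0.020: state=(2.291)
t=0.040: state=(2.332)
t=0.060: state=(2.374)
continuing one RK4 step at a time; state shown every 5 steps (Δt=0.1):
t=0.100: state=(2.458)
t=0.200: state=(2.672)
t=0.300: state=(2.891)
t=0.400: state=(3.111)
t=0.500: state=(3.330)
t=0.600: state=(3.547)
t=0.700: state=(3.759)
t=0.800: state=(3.964)
t=0.900: state=(4.161)
t=1.000: state=(4.348)
t=1.100: state=(4.524)
t=1.160: state=(4.624)
next step: t=1.180: state=(4.656) — x has crossed 4.63
linear interpolation between t=1.160 (4.62378) and t=1.180 (4.65618) → t≈1.164

t = 1.164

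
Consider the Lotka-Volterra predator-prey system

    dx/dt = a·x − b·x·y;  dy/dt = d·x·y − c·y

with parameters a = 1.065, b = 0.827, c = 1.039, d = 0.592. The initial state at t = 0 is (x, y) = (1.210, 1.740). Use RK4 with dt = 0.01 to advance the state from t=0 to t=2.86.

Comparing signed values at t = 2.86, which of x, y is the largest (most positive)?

largest component: x

t=0.000: state=(1.210, 1.740)
step 1 (dt=0.01): k1=(-0.453, -0.561), k2=(-0.449, -0.563), k3=(-0.449, -0.563), k4=(-0.445, -0.564); state += dt/6·(k1+2k2+2k3+k4)
t=0.010: state=(1.206, 1.734)
t=0.020: state=(1.201, 1.729)
t=0.030: state=(1.197, 1.723)
continuing one RK4 step at a time; state shown every 10 steps (Δt=0.1):
t=0.100: state=(1.168, 1.683)
t=0.200: state=(1.134, 1.623)
t=0.300: state=(1.105, 1.563)
t=0.400: state=(1.083, 1.503)
t=0.500: state=(1.067, 1.444)
t=0.600: state=(1.055, 1.386)
t=0.700: state=(1.049, 1.329)
t=0.800: state=(1.048, 1.275)
t=0.900: state=(1.051, 1.223)
t=1.000: state=(1.059, 1.173)
t=1.100: state=(1.072, 1.126)
t=1.200: state=(1.088, 1.082)
t=1.300: state=(1.109, 1.041)
t=1.400: state=(1.133, 1.002)
t=1.500: state=(1.162, 0.967)
t=1.600: state=(1.195, 0.934)
t=1.700: state=(1.232, 0.905)
t=1.800: state=(1.273, 0.878)
t=1.900: state=(1.318, 0.855)
t=2.000: state=(1.367, 0.834)
t=2.100: state=(1.421, 0.817)
t=2.200: state=(1.478, 0.802)
t=2.300: state=(1.539, 0.790)
t=2.400: state=(1.605, 0.782)
t=2.500: state=(1.674, 0.776)
t=2.600: state=(1.746, 0.774)
t=2.700: state=(1.822, 0.776)
t=2.800: state=(1.900, 0.780)
t=2.860: state=(1.949, 0.785)
compare at T: x=1.949, y=0.785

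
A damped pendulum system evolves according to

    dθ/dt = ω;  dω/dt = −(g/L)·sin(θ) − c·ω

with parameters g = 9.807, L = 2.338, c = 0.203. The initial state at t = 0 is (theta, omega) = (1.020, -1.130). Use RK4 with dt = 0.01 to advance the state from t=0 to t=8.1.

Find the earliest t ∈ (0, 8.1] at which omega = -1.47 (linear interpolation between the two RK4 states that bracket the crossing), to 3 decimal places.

t = 0.108

t=0.000: state=(1.020, -1.130)
step 1 (dt=0.01): k1=(-1.130, -3.345), k2=(-1.147, -3.329), k3=(-1.147, -3.329), k4=(-1.163, -3.313); state += dt/6·(k1+2k2+2k3+k4)
t=0.010: state=(1.009, -1.163)
t=0.020: state=(0.997, -1.196)
t=0.030: state=(0.985, -1.229)
t=0.100: state=(0.891, -1.447)
next step: t=0.110: state=(0.876, -1.476) — omega has crossed -1.47
linear interpolation between t=0.100 (-1.44670) and t=0.110 (-1.47615) → t≈0.108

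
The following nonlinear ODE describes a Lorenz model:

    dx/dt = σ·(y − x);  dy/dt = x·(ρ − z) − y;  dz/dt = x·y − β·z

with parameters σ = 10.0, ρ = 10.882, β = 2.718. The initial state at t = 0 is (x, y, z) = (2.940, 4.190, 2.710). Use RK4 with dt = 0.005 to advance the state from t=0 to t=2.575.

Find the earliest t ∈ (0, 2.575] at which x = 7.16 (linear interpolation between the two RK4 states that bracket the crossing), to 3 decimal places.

t = 0.222

t=0.000: state=(2.940, 4.190, 2.710)
step 1 (dt=0.005): k1=(12.500, 19.836, 4.953), k2=(12.683, 20.005, 5.197), k3=(12.683, 20.006, 5.199), k4=(12.866, 20.176, 5.448); state += dt/6·(k1+2k2+2k3+k4)
t=0.005: state=(3.003, 4.290, 2.736)
t=0.010: state=(3.069, 4.392, 2.765)
t=0.015: state=(3.136, 4.495, 2.796)
continuing one RK4 step at a time; state shown every 20 steps (Δt=0.1):
t=0.100: state=(4.547, 6.493, 3.834)
t=0.200: state=(6.693, 8.880, 6.816)
t=0.220: state=(7.121, 9.202, 7.673)
next step: t=0.225: state=(7.224, 9.267, 7.898) — x has crossed 7.16
linear interpolation between t=0.220 (7.12095) and t=0.225 (7.22406) → t≈0.222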